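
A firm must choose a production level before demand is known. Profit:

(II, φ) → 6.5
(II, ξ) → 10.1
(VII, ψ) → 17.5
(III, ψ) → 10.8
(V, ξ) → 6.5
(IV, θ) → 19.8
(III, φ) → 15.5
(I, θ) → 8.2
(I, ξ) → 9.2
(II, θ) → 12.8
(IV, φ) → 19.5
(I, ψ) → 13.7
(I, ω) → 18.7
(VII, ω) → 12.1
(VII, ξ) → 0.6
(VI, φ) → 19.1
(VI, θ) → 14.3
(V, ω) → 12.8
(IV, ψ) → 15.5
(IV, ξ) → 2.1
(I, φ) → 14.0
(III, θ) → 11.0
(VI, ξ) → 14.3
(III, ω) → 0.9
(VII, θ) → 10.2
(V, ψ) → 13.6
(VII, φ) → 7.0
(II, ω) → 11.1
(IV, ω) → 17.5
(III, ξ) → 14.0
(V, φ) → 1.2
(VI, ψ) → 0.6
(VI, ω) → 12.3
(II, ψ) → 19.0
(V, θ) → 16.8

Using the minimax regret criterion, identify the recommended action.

I

Column bests: θ=19.8, φ=19.5, ψ=19.0, ω=18.7, ξ=14.3.
I regrets: 11.6, 5.5, 5.3, 0.0, 5.1 → max 11.6
II regrets: 7.0, 13.0, 0.0, 7.6, 4.2 → max 13.0
III regrets: 8.8, 4.0, 8.2, 17.8, 0.3 → max 17.8
IV regrets: 0.0, 0.0, 3.5, 1.2, 12.2 → max 12.2
V regrets: 3.0, 18.3, 5.4, 5.9, 7.8 → max 18.3
VI regrets: 5.5, 0.4, 18.4, 6.4, 0.0 → max 18.4
VII regrets: 9.6, 12.5, 1.5, 6.6, 13.7 → max 13.7
Smallest max regret = 11.6 → I.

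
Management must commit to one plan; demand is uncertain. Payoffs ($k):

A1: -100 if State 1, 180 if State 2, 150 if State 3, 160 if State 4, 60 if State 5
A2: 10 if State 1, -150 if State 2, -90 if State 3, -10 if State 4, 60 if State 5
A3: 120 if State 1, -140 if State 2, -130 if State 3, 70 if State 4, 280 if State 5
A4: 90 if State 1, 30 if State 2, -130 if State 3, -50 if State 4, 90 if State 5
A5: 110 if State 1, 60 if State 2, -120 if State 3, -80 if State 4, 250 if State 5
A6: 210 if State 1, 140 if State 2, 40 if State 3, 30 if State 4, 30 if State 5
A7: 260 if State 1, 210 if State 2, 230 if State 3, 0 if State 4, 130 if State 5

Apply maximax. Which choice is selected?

A3

Row maxima: A1=180, A2=60, A3=280, A4=90, A5=250, A6=210, A7=260
Best best-case = 280 → A3.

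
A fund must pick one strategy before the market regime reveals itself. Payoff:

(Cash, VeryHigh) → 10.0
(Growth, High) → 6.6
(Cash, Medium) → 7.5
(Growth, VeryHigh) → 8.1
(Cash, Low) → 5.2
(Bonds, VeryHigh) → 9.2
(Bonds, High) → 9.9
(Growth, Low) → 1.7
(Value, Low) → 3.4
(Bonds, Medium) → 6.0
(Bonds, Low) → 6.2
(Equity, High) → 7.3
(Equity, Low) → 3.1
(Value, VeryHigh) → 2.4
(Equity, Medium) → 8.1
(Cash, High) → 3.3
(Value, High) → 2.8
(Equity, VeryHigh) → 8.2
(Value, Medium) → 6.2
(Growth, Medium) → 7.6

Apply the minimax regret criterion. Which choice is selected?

Bonds

Column bests: Low=6.2, Medium=8.1, High=9.9, VeryHigh=10.0.
Bonds regrets: 0.0, 2.1, 0.0, 0.8 → max 2.1
Cash regrets: 1.0, 0.6, 6.6, 0.0 → max 6.6
Equity regrets: 3.1, 0.0, 2.6, 1.8 → max 3.1
Value regrets: 2.8, 1.9, 7.1, 7.6 → max 7.6
Growth regrets: 4.5, 0.5, 3.3, 1.9 → max 4.5
Smallest max regret = 2.1 → Bonds.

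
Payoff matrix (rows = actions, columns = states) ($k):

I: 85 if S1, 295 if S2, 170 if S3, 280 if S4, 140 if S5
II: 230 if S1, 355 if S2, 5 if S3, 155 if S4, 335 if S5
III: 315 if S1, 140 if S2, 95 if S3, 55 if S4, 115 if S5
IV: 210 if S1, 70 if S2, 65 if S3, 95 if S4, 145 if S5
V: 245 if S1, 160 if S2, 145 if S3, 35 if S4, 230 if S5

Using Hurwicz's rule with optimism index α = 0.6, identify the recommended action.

I: 0.6·295 + 0.4·85 = 211
II: 0.6·355 + 0.4·5 = 215
III: 0.6·315 + 0.4·55 = 211
IV: 0.6·210 + 0.4·65 = 152
V: 0.6·245 + 0.4·35 = 161
Highest Hurwicz score = 215 → II.

II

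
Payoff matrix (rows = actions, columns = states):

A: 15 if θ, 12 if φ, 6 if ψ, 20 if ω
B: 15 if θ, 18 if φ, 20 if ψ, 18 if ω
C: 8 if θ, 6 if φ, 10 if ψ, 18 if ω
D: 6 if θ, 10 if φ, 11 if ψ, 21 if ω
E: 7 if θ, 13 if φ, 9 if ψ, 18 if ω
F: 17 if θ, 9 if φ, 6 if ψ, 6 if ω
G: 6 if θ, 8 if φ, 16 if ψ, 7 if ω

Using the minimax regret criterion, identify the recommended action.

Column bests: θ=17, φ=18, ψ=20, ω=21.
A regrets: 2, 6, 14, 1 → max 14
B regrets: 2, 0, 0, 3 → max 3
C regrets: 9, 12, 10, 3 → max 12
D regrets: 11, 8, 9, 0 → max 11
E regrets: 10, 5, 11, 3 → max 11
F regrets: 0, 9, 14, 15 → max 15
G regrets: 11, 10, 4, 14 → max 14
Smallest max regret = 3 → B.

B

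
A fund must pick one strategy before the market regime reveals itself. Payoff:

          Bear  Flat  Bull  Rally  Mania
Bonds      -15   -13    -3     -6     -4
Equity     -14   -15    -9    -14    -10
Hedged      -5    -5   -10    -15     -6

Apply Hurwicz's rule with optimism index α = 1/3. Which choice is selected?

Bonds

Bonds: 1/3·(-3) + 2/3·(-15) = -11
Equity: 1/3·(-9) + 2/3·(-15) = -13
Hedged: 1/3·(-5) + 2/3·(-15) = -35/3
Highest Hurwicz score = -11 → Bonds.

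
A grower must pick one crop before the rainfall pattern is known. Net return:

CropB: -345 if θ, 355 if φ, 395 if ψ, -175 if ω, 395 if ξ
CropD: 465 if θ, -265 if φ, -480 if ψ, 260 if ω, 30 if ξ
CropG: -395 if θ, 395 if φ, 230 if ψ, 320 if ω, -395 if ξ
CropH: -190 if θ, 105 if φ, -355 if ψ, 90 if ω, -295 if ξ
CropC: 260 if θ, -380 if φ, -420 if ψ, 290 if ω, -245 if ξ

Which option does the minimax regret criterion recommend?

CropH

Column bests: θ=465, φ=395, ψ=395, ω=320, ξ=395.
CropB regrets: 810, 40, 0, 495, 0 → max 810
CropD regrets: 0, 660, 875, 60, 365 → max 875
CropG regrets: 860, 0, 165, 0, 790 → max 860
CropH regrets: 655, 290, 750, 230, 690 → max 750
CropC regrets: 205, 775, 815, 30, 640 → max 815
Smallest max regret = 750 → CropH.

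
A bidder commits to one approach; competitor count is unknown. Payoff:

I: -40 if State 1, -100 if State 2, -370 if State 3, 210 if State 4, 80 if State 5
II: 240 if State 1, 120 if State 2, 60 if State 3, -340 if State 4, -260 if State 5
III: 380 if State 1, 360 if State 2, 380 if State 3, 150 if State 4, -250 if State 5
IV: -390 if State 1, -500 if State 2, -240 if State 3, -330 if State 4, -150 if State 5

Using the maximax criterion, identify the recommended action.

Row maxima: I=210, II=240, III=380, IV=-150
Best best-case = 380 → III.

III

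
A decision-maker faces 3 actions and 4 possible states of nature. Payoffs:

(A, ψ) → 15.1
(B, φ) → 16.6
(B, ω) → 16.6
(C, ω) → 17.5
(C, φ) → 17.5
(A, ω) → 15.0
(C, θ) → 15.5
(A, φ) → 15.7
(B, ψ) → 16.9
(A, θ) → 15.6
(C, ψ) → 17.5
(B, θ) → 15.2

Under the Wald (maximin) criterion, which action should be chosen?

C

Row minima: A=15.0, B=15.2, C=15.5
Best worst-case = 15.5 → C.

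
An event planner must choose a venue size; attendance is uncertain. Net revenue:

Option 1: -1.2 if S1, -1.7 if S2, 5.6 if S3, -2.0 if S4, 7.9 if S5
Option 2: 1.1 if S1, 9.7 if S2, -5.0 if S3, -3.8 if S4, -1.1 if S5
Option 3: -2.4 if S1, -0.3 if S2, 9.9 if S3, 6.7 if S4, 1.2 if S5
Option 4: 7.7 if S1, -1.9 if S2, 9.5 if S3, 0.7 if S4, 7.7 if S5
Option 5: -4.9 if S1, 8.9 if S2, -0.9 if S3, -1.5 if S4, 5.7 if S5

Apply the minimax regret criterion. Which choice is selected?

Option 3

Column bests: S1=7.7, S2=9.7, S3=9.9, S4=6.7, S5=7.9.
Option 1 regrets: 8.9, 11.4, 4.3, 8.7, 0.0 → max 11.4
Option 2 regrets: 6.6, 0.0, 14.9, 10.5, 9.0 → max 14.9
Option 3 regrets: 10.1, 10.0, 0.0, 0.0, 6.7 → max 10.1
Option 4 regrets: 0.0, 11.6, 0.4, 6.0, 0.2 → max 11.6
Option 5 regrets: 12.6, 0.8, 10.8, 8.2, 2.2 → max 12.6
Smallest max regret = 10.1 → Option 3.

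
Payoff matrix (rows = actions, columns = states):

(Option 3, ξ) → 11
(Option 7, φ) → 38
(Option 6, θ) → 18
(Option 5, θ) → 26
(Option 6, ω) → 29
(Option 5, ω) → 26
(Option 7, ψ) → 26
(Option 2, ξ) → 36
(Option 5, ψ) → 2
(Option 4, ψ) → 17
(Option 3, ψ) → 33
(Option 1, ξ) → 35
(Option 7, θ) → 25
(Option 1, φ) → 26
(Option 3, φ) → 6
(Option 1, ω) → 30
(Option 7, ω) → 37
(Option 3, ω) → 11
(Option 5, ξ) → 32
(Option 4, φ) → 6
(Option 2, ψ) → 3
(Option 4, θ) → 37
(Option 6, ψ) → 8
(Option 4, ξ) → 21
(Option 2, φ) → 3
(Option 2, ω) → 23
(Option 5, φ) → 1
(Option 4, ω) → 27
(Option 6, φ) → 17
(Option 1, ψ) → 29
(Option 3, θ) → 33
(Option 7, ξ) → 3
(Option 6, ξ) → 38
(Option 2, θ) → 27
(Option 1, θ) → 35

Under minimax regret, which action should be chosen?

Column bests: θ=37, φ=38, ψ=33, ω=37, ξ=38.
Option 1 regrets: 2, 12, 4, 7, 3 → max 12
Option 2 regrets: 10, 35, 30, 14, 2 → max 35
Option 3 regrets: 4, 32, 0, 26, 27 → max 32
Option 4 regrets: 0, 32, 16, 10, 17 → max 32
Option 5 regrets: 11, 37, 31, 11, 6 → max 37
Option 6 regrets: 19, 21, 25, 8, 0 → max 25
Option 7 regrets: 12, 0, 7, 0, 35 → max 35
Smallest max regret = 12 → Option 1.

Option 1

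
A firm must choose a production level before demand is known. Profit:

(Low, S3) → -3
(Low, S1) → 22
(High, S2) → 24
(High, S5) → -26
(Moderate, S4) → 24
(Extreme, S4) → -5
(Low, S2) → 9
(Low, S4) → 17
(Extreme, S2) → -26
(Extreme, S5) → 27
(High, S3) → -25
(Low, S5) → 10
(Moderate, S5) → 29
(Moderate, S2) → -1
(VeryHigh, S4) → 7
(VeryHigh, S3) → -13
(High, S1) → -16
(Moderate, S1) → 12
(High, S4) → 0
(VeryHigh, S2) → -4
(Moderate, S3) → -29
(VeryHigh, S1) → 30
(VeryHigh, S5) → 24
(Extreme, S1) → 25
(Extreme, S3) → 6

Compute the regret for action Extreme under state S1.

Best payoff under S1 is 30.
Regret = 30 − 25 = 5.

5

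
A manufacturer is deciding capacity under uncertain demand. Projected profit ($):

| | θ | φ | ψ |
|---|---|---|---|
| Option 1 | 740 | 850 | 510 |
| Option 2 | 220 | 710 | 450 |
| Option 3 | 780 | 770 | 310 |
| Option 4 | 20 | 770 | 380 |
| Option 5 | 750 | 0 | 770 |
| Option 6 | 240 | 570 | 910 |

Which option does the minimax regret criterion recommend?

Column bests: θ=780, φ=850, ψ=910.
Option 1 regrets: 40, 0, 400 → max 400
Option 2 regrets: 560, 140, 460 → max 560
Option 3 regrets: 0, 80, 600 → max 600
Option 4 regrets: 760, 80, 530 → max 760
Option 5 regrets: 30, 850, 140 → max 850
Option 6 regrets: 540, 280, 0 → max 540
Smallest max regret = 400 → Option 1.

Option 1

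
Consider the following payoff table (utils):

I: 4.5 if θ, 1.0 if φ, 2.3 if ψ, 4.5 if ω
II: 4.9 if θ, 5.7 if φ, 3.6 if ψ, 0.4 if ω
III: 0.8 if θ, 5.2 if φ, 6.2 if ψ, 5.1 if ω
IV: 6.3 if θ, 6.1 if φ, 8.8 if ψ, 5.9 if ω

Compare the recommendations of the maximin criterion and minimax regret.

maximin → IV; minimax regret → IV (agree)

Row minima: I=1.0, II=0.4, III=0.8, IV=5.9
Best worst-case = 5.9 → IV.
Column bests: θ=6.3, φ=6.1, ψ=8.8, ω=5.9.
I regrets: 1.8, 5.1, 6.5, 1.4 → max 6.5
II regrets: 1.4, 0.4, 5.2, 5.5 → max 5.5
III regrets: 5.5, 0.9, 2.6, 0.8 → max 5.5
IV regrets: 0.0, 0.0, 0.0, 0.0 → max 0.0
Smallest max regret = 0.0 → IV.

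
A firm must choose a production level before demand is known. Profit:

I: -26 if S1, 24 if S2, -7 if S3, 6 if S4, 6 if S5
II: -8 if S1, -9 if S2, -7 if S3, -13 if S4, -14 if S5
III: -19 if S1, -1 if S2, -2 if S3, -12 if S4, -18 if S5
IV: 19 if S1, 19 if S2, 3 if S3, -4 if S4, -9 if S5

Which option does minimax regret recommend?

Column bests: S1=19, S2=24, S3=3, S4=6, S5=6.
I regrets: 45, 0, 10, 0, 0 → max 45
II regrets: 27, 33, 10, 19, 20 → max 33
III regrets: 38, 25, 5, 18, 24 → max 38
IV regrets: 0, 5, 0, 10, 15 → max 15
Smallest max regret = 15 → IV.

IV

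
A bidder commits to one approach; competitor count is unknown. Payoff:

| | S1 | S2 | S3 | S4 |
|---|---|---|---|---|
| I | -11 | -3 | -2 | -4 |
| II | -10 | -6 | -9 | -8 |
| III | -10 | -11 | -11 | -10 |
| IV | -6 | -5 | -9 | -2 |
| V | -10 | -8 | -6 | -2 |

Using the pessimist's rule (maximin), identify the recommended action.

IV

Row minima: I=-11, II=-10, III=-11, IV=-9, V=-10
Best worst-case = -9 → IV.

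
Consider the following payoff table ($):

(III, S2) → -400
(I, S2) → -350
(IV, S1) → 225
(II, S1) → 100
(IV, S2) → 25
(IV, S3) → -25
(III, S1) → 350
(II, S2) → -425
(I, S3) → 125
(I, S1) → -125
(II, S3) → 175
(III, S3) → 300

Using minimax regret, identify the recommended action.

Column bests: S1=350, S2=25, S3=300.
I regrets: 475, 375, 175 → max 475
II regrets: 250, 450, 125 → max 450
III regrets: 0, 425, 0 → max 425
IV regrets: 125, 0, 325 → max 325
Smallest max regret = 325 → IV.

IV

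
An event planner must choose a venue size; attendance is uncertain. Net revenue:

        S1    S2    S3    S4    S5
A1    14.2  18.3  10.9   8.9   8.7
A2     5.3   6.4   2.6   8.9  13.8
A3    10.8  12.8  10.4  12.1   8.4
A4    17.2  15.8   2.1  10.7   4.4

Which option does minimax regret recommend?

Column bests: S1=17.2, S2=18.3, S3=10.9, S4=12.1, S5=13.8.
A1 regrets: 3.0, 0.0, 0.0, 3.2, 5.1 → max 5.1
A2 regrets: 11.9, 11.9, 8.3, 3.2, 0.0 → max 11.9
A3 regrets: 6.4, 5.5, 0.5, 0.0, 5.4 → max 6.4
A4 regrets: 0.0, 2.5, 8.8, 1.4, 9.4 → max 9.4
Smallest max regret = 5.1 → A1.

A1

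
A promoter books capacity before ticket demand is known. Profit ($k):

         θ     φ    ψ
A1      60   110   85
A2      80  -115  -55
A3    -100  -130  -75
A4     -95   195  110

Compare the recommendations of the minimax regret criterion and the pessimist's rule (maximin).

Column bests: θ=80, φ=195, ψ=110.
A1 regrets: 20, 85, 25 → max 85
A2 regrets: 0, 310, 165 → max 310
A3 regrets: 180, 325, 185 → max 325
A4 regrets: 175, 0, 0 → max 175
Smallest max regret = 85 → A1.
Row minima: A1=60, A2=-115, A3=-130, A4=-95
Best worst-case = 60 → A1.

minimax regret → A1; maximin → A1 (agree)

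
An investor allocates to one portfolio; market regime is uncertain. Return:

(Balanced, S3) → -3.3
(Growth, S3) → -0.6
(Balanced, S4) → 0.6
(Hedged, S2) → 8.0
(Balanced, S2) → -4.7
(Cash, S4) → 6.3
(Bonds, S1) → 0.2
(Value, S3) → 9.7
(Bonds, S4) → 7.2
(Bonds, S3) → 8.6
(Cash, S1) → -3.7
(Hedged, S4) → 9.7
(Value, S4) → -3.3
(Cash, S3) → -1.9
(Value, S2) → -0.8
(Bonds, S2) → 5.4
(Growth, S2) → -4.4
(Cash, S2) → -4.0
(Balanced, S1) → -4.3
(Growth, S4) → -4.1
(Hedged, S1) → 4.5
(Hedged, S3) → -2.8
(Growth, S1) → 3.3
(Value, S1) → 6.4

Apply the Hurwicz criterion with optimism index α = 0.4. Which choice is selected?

Growth: 0.4·3.3 + 0.6·(-4.4) = -1.32
Value: 0.4·9.7 + 0.6·(-3.3) = 1.9
Hedged: 0.4·9.7 + 0.6·(-2.8) = 2.2
Bonds: 0.4·8.6 + 0.6·0.2 = 3.56
Balanced: 0.4·0.6 + 0.6·(-4.7) = -2.58
Cash: 0.4·6.3 + 0.6·(-4.0) = 0.12
Highest Hurwicz score = 3.56 → Bonds.

Bonds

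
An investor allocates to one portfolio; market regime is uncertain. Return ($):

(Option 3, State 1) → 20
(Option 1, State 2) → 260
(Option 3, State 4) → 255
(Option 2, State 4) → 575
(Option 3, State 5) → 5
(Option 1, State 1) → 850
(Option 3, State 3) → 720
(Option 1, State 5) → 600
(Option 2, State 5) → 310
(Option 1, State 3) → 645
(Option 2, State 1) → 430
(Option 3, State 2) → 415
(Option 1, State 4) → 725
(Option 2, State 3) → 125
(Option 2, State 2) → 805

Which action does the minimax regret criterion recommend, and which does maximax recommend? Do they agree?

minimax regret → Option 1; maximax → Option 1 (agree)

Column bests: State 1=850, State 2=805, State 3=720, State 4=725, State 5=600.
Option 1 regrets: 0, 545, 75, 0, 0 → max 545
Option 2 regrets: 420, 0, 595, 150, 290 → max 595
Option 3 regrets: 830, 390, 0, 470, 595 → max 830
Smallest max regret = 545 → Option 1.
Row maxima: Option 1=850, Option 2=805, Option 3=720
Best best-case = 850 → Option 1.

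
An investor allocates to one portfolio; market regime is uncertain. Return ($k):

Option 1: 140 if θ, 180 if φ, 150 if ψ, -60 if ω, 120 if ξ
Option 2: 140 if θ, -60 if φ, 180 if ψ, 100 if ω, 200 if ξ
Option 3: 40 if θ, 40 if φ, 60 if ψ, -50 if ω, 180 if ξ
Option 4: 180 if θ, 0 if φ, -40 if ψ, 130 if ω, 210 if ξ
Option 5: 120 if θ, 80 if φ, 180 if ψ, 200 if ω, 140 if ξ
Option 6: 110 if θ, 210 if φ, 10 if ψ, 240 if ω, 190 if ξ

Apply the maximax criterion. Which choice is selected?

Option 6

Row maxima: Option 1=180, Option 2=200, Option 3=180, Option 4=210, Option 5=200, Option 6=240
Best best-case = 240 → Option 6.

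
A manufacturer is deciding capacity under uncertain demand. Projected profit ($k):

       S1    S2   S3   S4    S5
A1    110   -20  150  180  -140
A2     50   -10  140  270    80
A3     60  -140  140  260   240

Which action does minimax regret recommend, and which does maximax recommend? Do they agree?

minimax regret → A3; maximax → A2 (disagree)

Column bests: S1=110, S2=-10, S3=150, S4=270, S5=240.
A1 regrets: 0, 10, 0, 90, 380 → max 380
A2 regrets: 60, 0, 10, 0, 160 → max 160
A3 regrets: 50, 130, 10, 10, 0 → max 130
Smallest max regret = 130 → A3.
Row maxima: A1=180, A2=270, A3=260
Best best-case = 270 → A2.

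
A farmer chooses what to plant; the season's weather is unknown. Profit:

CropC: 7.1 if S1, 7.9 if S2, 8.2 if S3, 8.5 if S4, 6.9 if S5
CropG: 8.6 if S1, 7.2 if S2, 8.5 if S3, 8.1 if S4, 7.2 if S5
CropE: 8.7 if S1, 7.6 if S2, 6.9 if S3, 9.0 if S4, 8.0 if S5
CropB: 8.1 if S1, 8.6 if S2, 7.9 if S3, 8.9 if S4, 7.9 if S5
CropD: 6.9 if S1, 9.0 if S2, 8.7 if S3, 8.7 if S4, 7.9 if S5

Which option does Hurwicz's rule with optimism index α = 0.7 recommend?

CropC: 0.7·8.5 + 0.3·6.9 = 8.02
CropG: 0.7·8.6 + 0.3·7.2 = 8.18
CropE: 0.7·9.0 + 0.3·6.9 = 8.37
CropB: 0.7·8.9 + 0.3·7.9 = 8.6
CropD: 0.7·9.0 + 0.3·6.9 = 8.37
Highest Hurwicz score = 8.6 → CropB.

CropB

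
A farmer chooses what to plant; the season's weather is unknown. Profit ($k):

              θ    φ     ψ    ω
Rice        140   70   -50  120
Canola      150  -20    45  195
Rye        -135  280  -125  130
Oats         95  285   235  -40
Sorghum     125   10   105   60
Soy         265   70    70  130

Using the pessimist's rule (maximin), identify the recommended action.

Soy

Row minima: Rice=-50, Canola=-20, Rye=-135, Oats=-40, Sorghum=10, Soy=70
Best worst-case = 70 → Soy.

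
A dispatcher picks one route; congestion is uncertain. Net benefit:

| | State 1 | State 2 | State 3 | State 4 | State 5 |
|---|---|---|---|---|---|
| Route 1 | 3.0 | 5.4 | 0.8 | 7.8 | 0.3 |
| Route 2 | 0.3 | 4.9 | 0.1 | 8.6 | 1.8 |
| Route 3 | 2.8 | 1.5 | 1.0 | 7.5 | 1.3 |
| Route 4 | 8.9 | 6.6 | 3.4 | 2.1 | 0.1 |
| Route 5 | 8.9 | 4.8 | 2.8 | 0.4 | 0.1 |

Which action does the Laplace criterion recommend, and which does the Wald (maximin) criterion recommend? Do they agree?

Row averages: Route 1=3.46, Route 2=3.14, Route 3=2.82, Route 4=4.22, Route 5=3.4
Highest average = 4.22 → Route 4.
Row minima: Route 1=0.3, Route 2=0.1, Route 3=1.0, Route 4=0.1, Route 5=0.1
Best worst-case = 1.0 → Route 3.

laplace → Route 4; maximin → Route 3 (disagree)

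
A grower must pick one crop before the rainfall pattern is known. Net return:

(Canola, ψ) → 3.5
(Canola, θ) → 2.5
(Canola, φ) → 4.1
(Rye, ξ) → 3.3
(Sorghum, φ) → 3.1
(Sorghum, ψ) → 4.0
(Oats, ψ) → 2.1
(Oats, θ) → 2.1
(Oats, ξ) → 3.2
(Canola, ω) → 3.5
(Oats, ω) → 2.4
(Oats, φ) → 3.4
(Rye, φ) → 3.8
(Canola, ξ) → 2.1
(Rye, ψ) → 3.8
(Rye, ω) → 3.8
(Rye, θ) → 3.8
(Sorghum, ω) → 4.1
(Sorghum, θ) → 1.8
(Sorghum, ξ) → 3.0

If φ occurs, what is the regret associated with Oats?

Best payoff under φ is 4.1.
Regret = 4.1 − 3.4 = 0.7.

0.7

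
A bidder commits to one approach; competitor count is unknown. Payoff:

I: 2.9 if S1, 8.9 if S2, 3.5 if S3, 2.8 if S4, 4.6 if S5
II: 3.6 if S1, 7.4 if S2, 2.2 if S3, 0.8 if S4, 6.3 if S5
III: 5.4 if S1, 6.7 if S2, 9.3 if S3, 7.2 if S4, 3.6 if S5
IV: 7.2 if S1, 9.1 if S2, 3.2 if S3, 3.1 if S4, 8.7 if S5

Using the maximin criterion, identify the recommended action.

III

Row minima: I=2.8, II=0.8, III=3.6, IV=3.1
Best worst-case = 3.6 → III.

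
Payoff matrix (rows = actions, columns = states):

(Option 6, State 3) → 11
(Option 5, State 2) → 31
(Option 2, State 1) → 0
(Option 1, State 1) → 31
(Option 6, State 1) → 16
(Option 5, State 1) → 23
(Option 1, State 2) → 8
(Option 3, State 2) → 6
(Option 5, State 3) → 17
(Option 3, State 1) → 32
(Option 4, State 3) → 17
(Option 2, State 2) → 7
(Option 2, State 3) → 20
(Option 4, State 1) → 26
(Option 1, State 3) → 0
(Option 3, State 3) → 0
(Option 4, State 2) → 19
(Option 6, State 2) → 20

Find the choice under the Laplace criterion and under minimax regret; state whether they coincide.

laplace → Option 5; minimax regret → Option 5 (agree)

Row averages: Option 1=13, Option 2=9, Option 3=38/3, Option 4=62/3, Option 5=71/3, Option 6=47/3
Highest average = 71/3 → Option 5.
Column bests: State 1=32, State 2=31, State 3=20.
Option 1 regrets: 1, 23, 20 → max 23
Option 2 regrets: 32, 24, 0 → max 32
Option 3 regrets: 0, 25, 20 → max 25
Option 4 regrets: 6, 12, 3 → max 12
Option 5 regrets: 9, 0, 3 → max 9
Option 6 regrets: 16, 11, 9 → max 16
Smallest max regret = 9 → Option 5.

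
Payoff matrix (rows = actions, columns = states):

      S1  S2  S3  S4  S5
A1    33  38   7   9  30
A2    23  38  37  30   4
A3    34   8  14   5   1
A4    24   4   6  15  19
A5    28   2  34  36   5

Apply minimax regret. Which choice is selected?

Column bests: S1=34, S2=38, S3=37, S4=36, S5=30.
A1 regrets: 1, 0, 30, 27, 0 → max 30
A2 regrets: 11, 0, 0, 6, 26 → max 26
A3 regrets: 0, 30, 23, 31, 29 → max 31
A4 regrets: 10, 34, 31, 21, 11 → max 34
A5 regrets: 6, 36, 3, 0, 25 → max 36
Smallest max regret = 26 → A2.

A2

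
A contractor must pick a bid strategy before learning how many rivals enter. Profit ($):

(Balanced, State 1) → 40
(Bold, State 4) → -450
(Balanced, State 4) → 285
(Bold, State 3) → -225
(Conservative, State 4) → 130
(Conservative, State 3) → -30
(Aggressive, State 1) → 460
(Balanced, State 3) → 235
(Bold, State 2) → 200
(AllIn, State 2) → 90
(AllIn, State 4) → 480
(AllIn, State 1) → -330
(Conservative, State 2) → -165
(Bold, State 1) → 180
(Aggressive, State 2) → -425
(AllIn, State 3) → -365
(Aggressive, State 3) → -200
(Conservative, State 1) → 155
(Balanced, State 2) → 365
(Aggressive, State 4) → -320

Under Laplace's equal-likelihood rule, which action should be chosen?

Row averages: Conservative=22.5, Balanced=231.25, Aggressive=-121.25, Bold=-73.75, AllIn=-31.25
Highest average = 231.25 → Balanced.

Balanced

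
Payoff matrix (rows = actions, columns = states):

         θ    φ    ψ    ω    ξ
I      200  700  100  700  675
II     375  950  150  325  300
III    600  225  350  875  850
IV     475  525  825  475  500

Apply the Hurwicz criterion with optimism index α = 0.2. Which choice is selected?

I: 0.2·700 + 0.8·100 = 220
II: 0.2·950 + 0.8·150 = 310
III: 0.2·875 + 0.8·225 = 355
IV: 0.2·825 + 0.8·475 = 545
Highest Hurwicz score = 545 → IV.

IV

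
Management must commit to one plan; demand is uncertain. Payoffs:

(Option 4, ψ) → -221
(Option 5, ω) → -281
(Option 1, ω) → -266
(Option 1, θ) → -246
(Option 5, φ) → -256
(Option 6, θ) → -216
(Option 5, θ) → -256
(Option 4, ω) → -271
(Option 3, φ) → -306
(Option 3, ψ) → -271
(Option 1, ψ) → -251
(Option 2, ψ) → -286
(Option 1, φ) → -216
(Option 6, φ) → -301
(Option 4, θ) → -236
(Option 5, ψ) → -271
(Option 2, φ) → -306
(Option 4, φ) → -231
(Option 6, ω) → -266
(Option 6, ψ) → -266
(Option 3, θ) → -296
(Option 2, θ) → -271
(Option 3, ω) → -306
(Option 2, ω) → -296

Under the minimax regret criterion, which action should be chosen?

Option 4

Column bests: θ=-216, φ=-216, ψ=-221, ω=-266.
Option 1 regrets: 30, 0, 30, 0 → max 30
Option 2 regrets: 55, 90, 65, 30 → max 90
Option 3 regrets: 80, 90, 50, 40 → max 90
Option 4 regrets: 20, 15, 0, 5 → max 20
Option 5 regrets: 40, 40, 50, 15 → max 50
Option 6 regrets: 0, 85, 45, 0 → max 85
Smallest max regret = 20 → Option 4.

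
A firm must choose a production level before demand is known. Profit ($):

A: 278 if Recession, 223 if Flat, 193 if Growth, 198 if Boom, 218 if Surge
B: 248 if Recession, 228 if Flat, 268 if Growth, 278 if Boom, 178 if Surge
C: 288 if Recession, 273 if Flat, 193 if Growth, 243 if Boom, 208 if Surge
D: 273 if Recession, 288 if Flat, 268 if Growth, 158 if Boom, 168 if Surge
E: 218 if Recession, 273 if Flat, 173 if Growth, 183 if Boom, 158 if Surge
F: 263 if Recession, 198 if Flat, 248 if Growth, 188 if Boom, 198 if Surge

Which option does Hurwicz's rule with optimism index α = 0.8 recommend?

C

A: 0.8·278 + 0.2·193 = 261
B: 0.8·278 + 0.2·178 = 258
C: 0.8·288 + 0.2·193 = 269
D: 0.8·288 + 0.2·158 = 262
E: 0.8·273 + 0.2·158 = 250
F: 0.8·263 + 0.2·188 = 248
Highest Hurwicz score = 269 → C.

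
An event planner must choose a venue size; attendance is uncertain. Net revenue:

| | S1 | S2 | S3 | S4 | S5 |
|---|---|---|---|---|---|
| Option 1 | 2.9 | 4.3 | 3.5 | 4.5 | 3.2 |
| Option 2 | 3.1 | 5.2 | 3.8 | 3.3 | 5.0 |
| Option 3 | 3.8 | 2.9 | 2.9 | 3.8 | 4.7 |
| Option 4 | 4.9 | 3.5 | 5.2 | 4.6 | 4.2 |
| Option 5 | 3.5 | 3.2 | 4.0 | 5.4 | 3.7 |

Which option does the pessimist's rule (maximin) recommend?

Option 4

Row minima: Option 1=2.9, Option 2=3.1, Option 3=2.9, Option 4=3.5, Option 5=3.2
Best worst-case = 3.5 → Option 4.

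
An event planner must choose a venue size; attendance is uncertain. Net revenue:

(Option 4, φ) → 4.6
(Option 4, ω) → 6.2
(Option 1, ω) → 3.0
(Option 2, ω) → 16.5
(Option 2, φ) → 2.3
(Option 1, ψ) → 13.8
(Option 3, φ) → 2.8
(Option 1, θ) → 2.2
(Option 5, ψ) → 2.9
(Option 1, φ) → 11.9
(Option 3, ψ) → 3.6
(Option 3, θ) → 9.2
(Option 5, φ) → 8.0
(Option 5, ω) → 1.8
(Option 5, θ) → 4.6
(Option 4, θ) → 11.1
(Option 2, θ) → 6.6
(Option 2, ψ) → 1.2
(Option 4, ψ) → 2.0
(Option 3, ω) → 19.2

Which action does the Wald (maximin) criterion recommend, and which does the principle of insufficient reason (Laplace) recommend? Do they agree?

maximin → Option 3; laplace → Option 3 (agree)

Row minima: Option 1=2.2, Option 2=1.2, Option 3=2.8, Option 4=2.0, Option 5=1.8
Best worst-case = 2.8 → Option 3.
Row averages: Option 1=7.725, Option 2=6.65, Option 3=8.7, Option 4=5.975, Option 5=4.325
Highest average = 8.7 → Option 3.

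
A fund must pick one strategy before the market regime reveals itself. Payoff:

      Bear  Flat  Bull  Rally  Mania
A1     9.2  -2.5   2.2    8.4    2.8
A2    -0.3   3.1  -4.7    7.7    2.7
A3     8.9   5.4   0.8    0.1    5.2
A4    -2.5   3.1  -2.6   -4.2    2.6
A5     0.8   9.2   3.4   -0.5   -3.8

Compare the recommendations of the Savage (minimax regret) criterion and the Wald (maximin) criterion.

Column bests: Bear=9.2, Flat=9.2, Bull=3.4, Rally=8.4, Mania=5.2.
A1 regrets: 0.0, 11.7, 1.2, 0.0, 2.4 → max 11.7
A2 regrets: 9.5, 6.1, 8.1, 0.7, 2.5 → max 9.5
A3 regrets: 0.3, 3.8, 2.6, 8.3, 0.0 → max 8.3
A4 regrets: 11.7, 6.1, 6.0, 12.6, 2.6 → max 12.6
A5 regrets: 8.4, 0.0, 0.0, 8.9, 9.0 → max 9.0
Smallest max regret = 8.3 → A3.
Row minima: A1=-2.5, A2=-4.7, A3=0.1, A4=-4.2, A5=-3.8
Best worst-case = 0.1 → A3.

minimax regret → A3; maximin → A3 (agree)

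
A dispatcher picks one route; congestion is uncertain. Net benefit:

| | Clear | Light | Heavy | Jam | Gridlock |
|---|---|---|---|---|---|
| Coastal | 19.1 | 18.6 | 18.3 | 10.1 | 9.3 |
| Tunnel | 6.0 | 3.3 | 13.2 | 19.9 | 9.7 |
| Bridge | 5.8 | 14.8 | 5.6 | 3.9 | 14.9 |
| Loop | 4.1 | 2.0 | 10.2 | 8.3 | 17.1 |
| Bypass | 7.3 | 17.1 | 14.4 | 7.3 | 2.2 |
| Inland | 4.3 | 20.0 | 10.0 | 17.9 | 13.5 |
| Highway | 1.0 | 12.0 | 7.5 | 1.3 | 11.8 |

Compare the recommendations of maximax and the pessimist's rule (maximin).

maximax → Inland; maximin → Coastal (disagree)

Row maxima: Coastal=19.1, Tunnel=19.9, Bridge=14.9, Loop=17.1, Bypass=17.1, Inland=20.0, Highway=12.0
Best best-case = 20.0 → Inland.
Row minima: Coastal=9.3, Tunnel=3.3, Bridge=3.9, Loop=2.0, Bypass=2.2, Inland=4.3, Highway=1.0
Best worst-case = 9.3 → Coastal.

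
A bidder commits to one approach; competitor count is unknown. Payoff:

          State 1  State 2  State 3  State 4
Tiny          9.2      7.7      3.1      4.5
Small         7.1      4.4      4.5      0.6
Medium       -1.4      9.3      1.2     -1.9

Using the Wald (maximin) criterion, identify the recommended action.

Row minima: Tiny=3.1, Small=0.6, Medium=-1.9
Best worst-case = 3.1 → Tiny.

Tiny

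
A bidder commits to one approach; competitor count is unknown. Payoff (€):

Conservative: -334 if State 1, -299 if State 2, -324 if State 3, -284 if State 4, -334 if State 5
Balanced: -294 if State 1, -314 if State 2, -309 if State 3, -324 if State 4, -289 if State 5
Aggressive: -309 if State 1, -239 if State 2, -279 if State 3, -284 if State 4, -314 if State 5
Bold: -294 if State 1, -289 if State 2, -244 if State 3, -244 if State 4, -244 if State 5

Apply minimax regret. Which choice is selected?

Column bests: State 1=-294, State 2=-239, State 3=-244, State 4=-244, State 5=-244.
Conservative regrets: 40, 60, 80, 40, 90 → max 90
Balanced regrets: 0, 75, 65, 80, 45 → max 80
Aggressive regrets: 15, 0, 35, 40, 70 → max 70
Bold regrets: 0, 50, 0, 0, 0 → max 50
Smallest max regret = 50 → Bold.

Bold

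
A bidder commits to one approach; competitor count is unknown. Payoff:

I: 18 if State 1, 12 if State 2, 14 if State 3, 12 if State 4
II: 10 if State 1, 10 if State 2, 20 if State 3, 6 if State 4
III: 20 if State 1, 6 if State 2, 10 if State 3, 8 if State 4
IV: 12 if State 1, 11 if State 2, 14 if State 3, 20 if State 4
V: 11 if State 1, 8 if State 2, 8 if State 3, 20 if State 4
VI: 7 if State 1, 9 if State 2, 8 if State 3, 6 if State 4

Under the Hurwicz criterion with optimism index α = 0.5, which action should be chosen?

IV

I: 0.5·18 + 0.5·12 = 15
II: 0.5·20 + 0.5·6 = 13
III: 0.5·20 + 0.5·6 = 13
IV: 0.5·20 + 0.5·11 = 15.5
V: 0.5·20 + 0.5·8 = 14
VI: 0.5·9 + 0.5·6 = 7.5
Highest Hurwicz score = 15.5 → IV.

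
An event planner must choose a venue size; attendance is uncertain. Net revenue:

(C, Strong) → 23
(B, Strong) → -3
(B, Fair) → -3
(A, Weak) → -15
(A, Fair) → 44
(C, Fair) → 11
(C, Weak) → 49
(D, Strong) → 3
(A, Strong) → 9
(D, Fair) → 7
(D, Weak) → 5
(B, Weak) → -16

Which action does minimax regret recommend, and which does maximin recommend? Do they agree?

minimax regret → C; maximin → C (agree)

Column bests: Weak=49, Fair=44, Strong=23.
A regrets: 64, 0, 14 → max 64
B regrets: 65, 47, 26 → max 65
C regrets: 0, 33, 0 → max 33
D regrets: 44, 37, 20 → max 44
Smallest max regret = 33 → C.
Row minima: A=-15, B=-16, C=11, D=3
Best worst-case = 11 → C.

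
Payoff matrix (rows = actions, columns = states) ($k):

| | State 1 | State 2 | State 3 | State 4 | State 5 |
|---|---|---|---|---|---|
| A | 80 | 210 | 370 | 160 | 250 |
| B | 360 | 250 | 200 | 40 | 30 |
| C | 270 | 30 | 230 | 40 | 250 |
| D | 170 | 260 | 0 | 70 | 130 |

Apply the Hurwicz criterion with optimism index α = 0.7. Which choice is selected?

A

A: 0.7·370 + 0.3·80 = 283
B: 0.7·360 + 0.3·30 = 261
C: 0.7·270 + 0.3·30 = 198
D: 0.7·260 + 0.3·0 = 182
Highest Hurwicz score = 283 → A.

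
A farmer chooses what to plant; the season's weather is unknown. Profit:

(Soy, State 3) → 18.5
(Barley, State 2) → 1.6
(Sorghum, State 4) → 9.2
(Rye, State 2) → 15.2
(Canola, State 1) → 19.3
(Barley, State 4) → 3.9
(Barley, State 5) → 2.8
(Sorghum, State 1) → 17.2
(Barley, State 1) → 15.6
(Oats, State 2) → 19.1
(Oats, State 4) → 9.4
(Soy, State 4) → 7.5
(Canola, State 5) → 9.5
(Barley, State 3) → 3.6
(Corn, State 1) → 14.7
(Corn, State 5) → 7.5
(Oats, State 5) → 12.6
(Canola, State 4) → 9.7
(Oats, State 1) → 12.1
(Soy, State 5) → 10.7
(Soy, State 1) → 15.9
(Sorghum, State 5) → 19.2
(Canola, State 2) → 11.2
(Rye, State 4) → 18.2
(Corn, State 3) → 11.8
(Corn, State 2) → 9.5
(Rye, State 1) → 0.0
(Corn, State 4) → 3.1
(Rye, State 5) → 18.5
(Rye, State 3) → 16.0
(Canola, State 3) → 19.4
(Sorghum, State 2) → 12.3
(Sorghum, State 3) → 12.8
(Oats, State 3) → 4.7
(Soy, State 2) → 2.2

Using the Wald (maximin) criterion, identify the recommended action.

Canola

Row minima: Soy=2.2, Sorghum=9.2, Oats=4.7, Rye=0.0, Corn=3.1, Barley=1.6, Canola=9.5
Best worst-case = 9.5 → Canola.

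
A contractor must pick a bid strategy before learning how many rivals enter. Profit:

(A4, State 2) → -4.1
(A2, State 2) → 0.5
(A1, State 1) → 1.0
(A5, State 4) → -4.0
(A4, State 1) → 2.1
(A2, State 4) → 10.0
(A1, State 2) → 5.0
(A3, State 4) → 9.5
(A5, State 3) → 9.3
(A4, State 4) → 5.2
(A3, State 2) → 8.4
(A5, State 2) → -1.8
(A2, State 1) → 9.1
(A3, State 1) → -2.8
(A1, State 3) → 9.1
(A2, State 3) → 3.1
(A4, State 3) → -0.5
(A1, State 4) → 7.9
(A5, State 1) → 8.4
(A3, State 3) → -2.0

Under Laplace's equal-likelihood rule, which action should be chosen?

Row averages: A1=5.75, A2=5.675, A3=3.275, A4=0.675, A5=2.975
Highest average = 5.75 → A1.

A1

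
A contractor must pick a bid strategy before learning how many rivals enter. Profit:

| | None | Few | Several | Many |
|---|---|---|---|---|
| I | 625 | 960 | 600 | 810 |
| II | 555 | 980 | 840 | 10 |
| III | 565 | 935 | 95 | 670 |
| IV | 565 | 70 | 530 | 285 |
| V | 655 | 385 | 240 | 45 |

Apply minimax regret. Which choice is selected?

I

Column bests: None=655, Few=980, Several=840, Many=810.
I regrets: 30, 20, 240, 0 → max 240
II regrets: 100, 0, 0, 800 → max 800
III regrets: 90, 45, 745, 140 → max 745
IV regrets: 90, 910, 310, 525 → max 910
V regrets: 0, 595, 600, 765 → max 765
Smallest max regret = 240 → I.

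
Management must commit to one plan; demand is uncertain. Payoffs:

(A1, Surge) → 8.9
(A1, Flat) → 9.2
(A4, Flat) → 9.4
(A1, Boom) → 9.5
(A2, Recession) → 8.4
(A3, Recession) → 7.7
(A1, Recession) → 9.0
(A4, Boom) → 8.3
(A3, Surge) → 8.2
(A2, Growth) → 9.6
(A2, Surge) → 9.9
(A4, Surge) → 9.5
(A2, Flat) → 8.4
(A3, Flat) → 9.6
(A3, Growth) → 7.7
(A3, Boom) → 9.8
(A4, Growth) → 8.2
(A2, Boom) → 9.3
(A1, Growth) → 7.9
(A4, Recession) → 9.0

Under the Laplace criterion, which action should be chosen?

Row averages: A1=8.9, A2=9.12, A3=8.6, A4=8.88
Highest average = 9.12 → A2.

A2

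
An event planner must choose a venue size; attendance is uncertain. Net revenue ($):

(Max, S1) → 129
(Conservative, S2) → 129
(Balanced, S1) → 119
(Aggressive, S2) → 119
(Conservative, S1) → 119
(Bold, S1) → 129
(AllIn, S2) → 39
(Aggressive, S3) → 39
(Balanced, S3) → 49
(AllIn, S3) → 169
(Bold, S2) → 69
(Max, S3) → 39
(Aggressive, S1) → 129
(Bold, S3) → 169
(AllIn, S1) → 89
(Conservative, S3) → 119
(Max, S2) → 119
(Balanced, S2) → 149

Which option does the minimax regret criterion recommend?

Column bests: S1=129, S2=149, S3=169.
Conservative regrets: 10, 20, 50 → max 50
Balanced regrets: 10, 0, 120 → max 120
Aggressive regrets: 0, 30, 130 → max 130
Bold regrets: 0, 80, 0 → max 80
AllIn regrets: 40, 110, 0 → max 110
Max regrets: 0, 30, 130 → max 130
Smallest max regret = 50 → Conservative.

Conservative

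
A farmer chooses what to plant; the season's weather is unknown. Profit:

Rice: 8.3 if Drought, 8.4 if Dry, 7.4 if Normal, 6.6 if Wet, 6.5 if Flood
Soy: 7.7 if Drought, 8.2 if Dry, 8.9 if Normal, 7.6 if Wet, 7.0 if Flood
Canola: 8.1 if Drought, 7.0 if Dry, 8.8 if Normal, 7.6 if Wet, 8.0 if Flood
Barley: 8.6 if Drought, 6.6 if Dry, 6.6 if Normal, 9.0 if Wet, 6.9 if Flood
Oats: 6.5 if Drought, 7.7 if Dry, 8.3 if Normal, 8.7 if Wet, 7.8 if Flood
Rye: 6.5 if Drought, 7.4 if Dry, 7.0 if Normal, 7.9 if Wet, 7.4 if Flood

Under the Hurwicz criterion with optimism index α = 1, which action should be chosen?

Rice: 1·8.4 + 0·6.5 = 8.4
Soy: 1·8.9 + 0·7.0 = 8.9
Canola: 1·8.8 + 0·7.0 = 8.8
Barley: 1·9.0 + 0·6.6 = 9
Oats: 1·8.7 + 0·6.5 = 8.7
Rye: 1·7.9 + 0·6.5 = 7.9
Highest Hurwicz score = 9 → Barley.

Barley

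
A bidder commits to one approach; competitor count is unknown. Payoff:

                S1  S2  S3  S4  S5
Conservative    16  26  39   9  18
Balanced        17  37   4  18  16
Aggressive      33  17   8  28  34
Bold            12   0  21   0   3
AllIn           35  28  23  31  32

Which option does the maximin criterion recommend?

AllIn

Row minima: Conservative=9, Balanced=4, Aggressive=8, Bold=0, AllIn=23
Best worst-case = 23 → AllIn.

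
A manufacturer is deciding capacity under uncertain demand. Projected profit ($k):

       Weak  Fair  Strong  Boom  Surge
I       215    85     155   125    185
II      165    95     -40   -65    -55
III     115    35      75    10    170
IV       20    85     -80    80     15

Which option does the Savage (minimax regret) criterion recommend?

I

Column bests: Weak=215, Fair=95, Strong=155, Boom=125, Surge=185.
I regrets: 0, 10, 0, 0, 0 → max 10
II regrets: 50, 0, 195, 190, 240 → max 240
III regrets: 100, 60, 80, 115, 15 → max 115
IV regrets: 195, 10, 235, 45, 170 → max 235
Smallest max regret = 10 → I.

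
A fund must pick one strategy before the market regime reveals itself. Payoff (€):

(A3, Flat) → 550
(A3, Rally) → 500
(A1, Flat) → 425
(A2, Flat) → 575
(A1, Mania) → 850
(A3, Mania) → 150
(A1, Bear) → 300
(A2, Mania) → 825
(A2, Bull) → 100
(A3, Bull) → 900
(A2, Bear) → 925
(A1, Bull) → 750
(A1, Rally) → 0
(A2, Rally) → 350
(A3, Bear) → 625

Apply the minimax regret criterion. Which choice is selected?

A1

Column bests: Bear=925, Flat=575, Bull=900, Rally=500, Mania=850.
A1 regrets: 625, 150, 150, 500, 0 → max 625
A2 regrets: 0, 0, 800, 150, 25 → max 800
A3 regrets: 300, 25, 0, 0, 700 → max 700
Smallest max regret = 625 → A1.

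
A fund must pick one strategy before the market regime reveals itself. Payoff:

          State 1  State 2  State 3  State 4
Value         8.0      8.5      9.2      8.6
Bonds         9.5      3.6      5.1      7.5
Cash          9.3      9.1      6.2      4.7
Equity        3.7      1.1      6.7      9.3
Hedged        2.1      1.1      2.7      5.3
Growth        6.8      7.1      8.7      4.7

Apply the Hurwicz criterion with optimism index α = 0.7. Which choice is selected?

Value: 0.7·9.2 + 0.3·8.0 = 8.84
Bonds: 0.7·9.5 + 0.3·3.6 = 7.73
Cash: 0.7·9.3 + 0.3·4.7 = 7.92
Equity: 0.7·9.3 + 0.3·1.1 = 6.84
Hedged: 0.7·5.3 + 0.3·1.1 = 4.04
Growth: 0.7·8.7 + 0.3·4.7 = 7.5
Highest Hurwicz score = 8.84 → Value.

Value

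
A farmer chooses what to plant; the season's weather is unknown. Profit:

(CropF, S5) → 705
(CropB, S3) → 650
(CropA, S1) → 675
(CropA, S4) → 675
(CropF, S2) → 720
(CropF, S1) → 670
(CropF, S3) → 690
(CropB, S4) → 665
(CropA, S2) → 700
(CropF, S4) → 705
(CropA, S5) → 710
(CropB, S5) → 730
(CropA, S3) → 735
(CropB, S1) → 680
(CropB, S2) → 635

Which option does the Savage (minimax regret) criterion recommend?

Column bests: S1=680, S2=720, S3=735, S4=705, S5=730.
CropB regrets: 0, 85, 85, 40, 0 → max 85
CropA regrets: 5, 20, 0, 30, 20 → max 30
CropF regrets: 10, 0, 45, 0, 25 → max 45
Smallest max regret = 30 → CropA.

CropA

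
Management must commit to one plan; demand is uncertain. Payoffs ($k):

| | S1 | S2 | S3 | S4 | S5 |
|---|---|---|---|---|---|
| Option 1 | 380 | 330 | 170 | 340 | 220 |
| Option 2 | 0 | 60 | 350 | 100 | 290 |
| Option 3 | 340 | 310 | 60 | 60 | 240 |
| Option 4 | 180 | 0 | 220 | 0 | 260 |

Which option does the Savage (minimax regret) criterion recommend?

Option 1

Column bests: S1=380, S2=330, S3=350, S4=340, S5=290.
Option 1 regrets: 0, 0, 180, 0, 70 → max 180
Option 2 regrets: 380, 270, 0, 240, 0 → max 380
Option 3 regrets: 40, 20, 290, 280, 50 → max 290
Option 4 regrets: 200, 330, 130, 340, 30 → max 340
Smallest max regret = 180 → Option 1.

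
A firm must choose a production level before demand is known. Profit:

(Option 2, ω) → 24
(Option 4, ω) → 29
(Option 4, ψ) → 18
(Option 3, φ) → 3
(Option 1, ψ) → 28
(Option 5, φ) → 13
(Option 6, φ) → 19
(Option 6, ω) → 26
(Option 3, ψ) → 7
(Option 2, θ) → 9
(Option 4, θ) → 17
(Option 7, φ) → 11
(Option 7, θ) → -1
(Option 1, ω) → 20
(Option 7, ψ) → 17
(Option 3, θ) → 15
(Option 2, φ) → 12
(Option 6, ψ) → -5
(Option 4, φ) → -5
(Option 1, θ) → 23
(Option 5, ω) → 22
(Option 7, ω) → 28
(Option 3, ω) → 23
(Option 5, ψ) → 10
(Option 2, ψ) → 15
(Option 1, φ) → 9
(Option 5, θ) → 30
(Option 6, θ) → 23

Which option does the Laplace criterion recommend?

Row averages: Option 1=20, Option 2=15, Option 3=12, Option 4=14.75, Option 5=18.75, Option 6=15.75, Option 7=13.75
Highest average = 20 → Option 1.

Option 1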